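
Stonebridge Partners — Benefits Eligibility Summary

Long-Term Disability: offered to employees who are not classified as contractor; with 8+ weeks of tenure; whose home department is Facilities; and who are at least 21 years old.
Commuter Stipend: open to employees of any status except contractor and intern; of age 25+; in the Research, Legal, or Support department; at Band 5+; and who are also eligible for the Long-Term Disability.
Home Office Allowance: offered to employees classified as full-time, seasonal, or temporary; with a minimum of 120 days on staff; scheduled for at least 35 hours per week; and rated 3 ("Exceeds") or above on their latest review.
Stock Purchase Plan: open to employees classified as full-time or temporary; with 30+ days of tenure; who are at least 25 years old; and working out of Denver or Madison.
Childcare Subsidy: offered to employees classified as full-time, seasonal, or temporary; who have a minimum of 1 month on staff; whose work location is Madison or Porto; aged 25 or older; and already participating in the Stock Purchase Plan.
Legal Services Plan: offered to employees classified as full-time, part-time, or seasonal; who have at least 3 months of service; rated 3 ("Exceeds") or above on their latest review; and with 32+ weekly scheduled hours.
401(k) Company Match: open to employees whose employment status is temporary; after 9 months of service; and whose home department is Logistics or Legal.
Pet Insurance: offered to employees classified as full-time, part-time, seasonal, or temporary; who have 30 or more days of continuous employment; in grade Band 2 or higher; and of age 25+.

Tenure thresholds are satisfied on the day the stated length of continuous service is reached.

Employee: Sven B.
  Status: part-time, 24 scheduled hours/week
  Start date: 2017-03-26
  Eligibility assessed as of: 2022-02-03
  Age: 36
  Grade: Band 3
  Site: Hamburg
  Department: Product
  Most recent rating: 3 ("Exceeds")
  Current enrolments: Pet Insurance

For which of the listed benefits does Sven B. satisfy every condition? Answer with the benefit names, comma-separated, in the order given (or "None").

Pet Insurance

Service from 2017-03-26 to 2022-02-03: 1775 days.
Long-Term Disability — status part-time ✓ (not excluded); service 1775 days ≥ 8 weeks (≈56 days) ✓; dept Product ✗ → not eligible.
Commuter Stipend — status part-time ✓ (not excluded); age 36 ≥ 25 ✓; dept Product ✗ → not eligible.
Home Office Allowance — status part-time ✗ (requires full-time, seasonal, or temporary) → not eligible.
Stock Purchase Plan — status part-time ✗ (requires full-time or temporary) → not eligible.
Childcare Subsidy — status part-time ✗ (requires full-time, seasonal, or temporary) → not eligible.
Legal Services Plan — status part-time ✓; service 1775 days ≥ 3 months (≈90 days) ✓; rating 3 ≥ 3 ✓; 24 hrs/wk < 32 ✗ → not eligible.
401(k) Company Match — status part-time ✗ (requires temporary) → not eligible.
Pet Insurance — status part-time ✓; service 1775 days ≥ 30 days ✓; grade Band 3 ≥ Band 2 ✓; age 36 ≥ 25 ✓ → eligible.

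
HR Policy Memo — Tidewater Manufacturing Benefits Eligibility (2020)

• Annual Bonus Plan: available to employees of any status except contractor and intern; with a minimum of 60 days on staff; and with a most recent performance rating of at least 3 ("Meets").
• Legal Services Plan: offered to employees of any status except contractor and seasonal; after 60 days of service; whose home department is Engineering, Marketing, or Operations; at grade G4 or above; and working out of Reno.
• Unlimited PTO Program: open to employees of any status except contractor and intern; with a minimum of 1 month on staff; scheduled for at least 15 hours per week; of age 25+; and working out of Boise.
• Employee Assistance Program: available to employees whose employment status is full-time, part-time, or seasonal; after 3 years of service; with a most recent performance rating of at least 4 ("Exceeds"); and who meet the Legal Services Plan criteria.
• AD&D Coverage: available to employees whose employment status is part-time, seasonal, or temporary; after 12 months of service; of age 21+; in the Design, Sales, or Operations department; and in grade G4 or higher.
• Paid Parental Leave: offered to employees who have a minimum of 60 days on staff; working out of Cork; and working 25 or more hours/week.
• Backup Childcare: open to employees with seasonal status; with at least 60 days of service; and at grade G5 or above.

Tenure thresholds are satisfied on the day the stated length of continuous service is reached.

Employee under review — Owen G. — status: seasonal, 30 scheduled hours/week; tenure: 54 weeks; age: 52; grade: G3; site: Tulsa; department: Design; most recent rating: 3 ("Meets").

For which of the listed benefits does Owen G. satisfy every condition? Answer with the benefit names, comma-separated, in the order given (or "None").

Annual Bonus Plan — status seasonal ✓ (not excluded); service 54 weeks ≥ 60 days ✓; rating 3 ≥ 3 ✓ → eligible.
Legal Services Plan — status seasonal ✗ (excluded) → not eligible.
Unlimited PTO Program — status seasonal ✓ (not excluded); service 54 weeks ≥ 1 month (≈30 days) ✓; 30 hrs/wk ≥ 15 ✓; age 52 ≥ 25 ✓; site Tulsa ✗ (not Boise) → not eligible.
Employee Assistance Program — status seasonal ✓; service 54 weeks < 3 years (≈1095 days) ✗ → not eligible.
AD&D Coverage — status seasonal ✓; service 54 weeks ≥ 12 months (≈360 days) ✓; age 52 ≥ 21 ✓; dept Design ✓; grade G3 < G4 ✗ → not eligible.
Paid Parental Leave — service 54 weeks ≥ 60 days ✓; site Tulsa ✗ (not Cork) → not eligible.
Backup Childcare — status seasonal ✓; service 54 weeks ≥ 60 days ✓; grade G3 < G5 ✗ → not eligible.

Annual Bonus Plan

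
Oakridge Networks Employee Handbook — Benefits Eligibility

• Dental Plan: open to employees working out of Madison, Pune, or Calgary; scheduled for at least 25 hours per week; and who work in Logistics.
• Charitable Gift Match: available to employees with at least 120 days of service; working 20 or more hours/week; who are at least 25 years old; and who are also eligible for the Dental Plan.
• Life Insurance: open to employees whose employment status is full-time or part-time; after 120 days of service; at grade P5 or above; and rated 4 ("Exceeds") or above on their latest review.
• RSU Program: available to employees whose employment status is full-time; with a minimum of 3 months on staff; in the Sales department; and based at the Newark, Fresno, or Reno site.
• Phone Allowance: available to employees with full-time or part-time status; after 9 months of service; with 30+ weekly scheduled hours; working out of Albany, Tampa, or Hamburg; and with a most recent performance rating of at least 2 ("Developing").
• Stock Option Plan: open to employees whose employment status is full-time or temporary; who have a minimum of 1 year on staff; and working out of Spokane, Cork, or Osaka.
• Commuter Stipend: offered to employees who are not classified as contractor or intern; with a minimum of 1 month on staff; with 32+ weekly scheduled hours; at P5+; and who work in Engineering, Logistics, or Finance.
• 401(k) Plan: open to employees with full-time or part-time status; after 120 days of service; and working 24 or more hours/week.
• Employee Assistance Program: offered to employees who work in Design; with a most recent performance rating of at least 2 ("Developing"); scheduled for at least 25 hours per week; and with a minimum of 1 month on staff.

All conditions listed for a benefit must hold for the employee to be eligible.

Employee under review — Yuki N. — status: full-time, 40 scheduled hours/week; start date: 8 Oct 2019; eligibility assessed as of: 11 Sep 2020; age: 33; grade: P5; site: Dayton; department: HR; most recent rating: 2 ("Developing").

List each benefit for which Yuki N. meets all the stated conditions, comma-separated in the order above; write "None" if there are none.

Service from 8 Oct 2019 to 11 Sep 2020: 339 days.
Dental Plan — site Dayton ✗ (not Madison, Pune, or Calgary) → not eligible.
Charitable Gift Match — service 339 days ≥ 120 days ✓; 40 hrs/wk ≥ 20 ✓; age 33 ≥ 25 ✓; not eligible for Dental Plan ✗ → not eligible.
Life Insurance — status full-time ✓; service 339 days ≥ 120 days ✓; grade P5 ≥ P5 ✓; rating 2 < 4 ✗ → not eligible.
RSU Program — status full-time ✓; service 339 days ≥ 3 months (≈90 days) ✓; dept HR ✗ → not eligible.
Phone Allowance — status full-time ✓; service 339 days ≥ 9 months (≈270 days) ✓; 40 hrs/wk ≥ 30 ✓; site Dayton ✗ (not Albany, Tampa, or Hamburg) → not eligible.
Stock Option Plan — status full-time ✓; service 339 days < 1 year (≈365 days) ✗ → not eligible.
Commuter Stipend — status full-time ✓ (not excluded); service 339 days ≥ 1 month (≈30 days) ✓; 40 hrs/wk ≥ 32 ✓; grade P5 ≥ P5 ✓; dept HR ✗ → not eligible.
401(k) Plan — status full-time ✓; service 339 days ≥ 120 days ✓; 40 hrs/wk ≥ 24 ✓ → eligible.
Employee Assistance Program — dept HR ✗ → not eligible.

401(k) Plan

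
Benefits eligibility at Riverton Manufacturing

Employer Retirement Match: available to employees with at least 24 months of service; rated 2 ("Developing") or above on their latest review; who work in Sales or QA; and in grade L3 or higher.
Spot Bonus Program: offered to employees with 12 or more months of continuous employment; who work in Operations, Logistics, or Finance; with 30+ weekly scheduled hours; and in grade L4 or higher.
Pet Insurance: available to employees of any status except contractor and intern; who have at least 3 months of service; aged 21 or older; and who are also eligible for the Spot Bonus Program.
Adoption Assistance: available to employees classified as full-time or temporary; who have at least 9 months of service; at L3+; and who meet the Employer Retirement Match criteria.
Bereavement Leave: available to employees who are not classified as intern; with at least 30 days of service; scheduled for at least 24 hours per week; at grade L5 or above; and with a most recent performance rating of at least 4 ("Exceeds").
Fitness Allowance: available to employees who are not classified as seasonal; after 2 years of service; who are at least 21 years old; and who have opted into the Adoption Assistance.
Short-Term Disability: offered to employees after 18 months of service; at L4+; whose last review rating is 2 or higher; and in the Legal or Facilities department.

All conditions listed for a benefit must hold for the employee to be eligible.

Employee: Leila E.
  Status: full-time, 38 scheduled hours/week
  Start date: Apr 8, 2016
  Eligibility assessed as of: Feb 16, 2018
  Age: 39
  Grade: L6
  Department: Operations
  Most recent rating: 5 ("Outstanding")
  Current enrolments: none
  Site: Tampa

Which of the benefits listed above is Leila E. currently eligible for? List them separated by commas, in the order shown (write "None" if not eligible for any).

Spot Bonus Program, Pet Insurance, Bereavement Leave

Service from Apr 8, 2016 to Feb 16, 2018: 679 days.
Employer Retirement Match — service 679 days < 24 months (≈720 days) ✗ → not eligible.
Spot Bonus Program — service 679 days ≥ 12 months (≈360 days) ✓; dept Operations ✓; 38 hrs/wk ≥ 30 ✓; grade L6 ≥ L4 ✓ → eligible.
Pet Insurance — status full-time ✓ (not excluded); service 679 days ≥ 3 months (≈90 days) ✓; age 39 ≥ 21 ✓; eligible for Spot Bonus Program ✓ → eligible.
Adoption Assistance — status full-time ✓; service 679 days ≥ 9 months (≈270 days) ✓; grade L6 ≥ L3 ✓; not eligible for Employer Retirement Match ✗ → not eligible.
Bereavement Leave — status full-time ✓ (not excluded); service 679 days ≥ 30 days ✓; 38 hrs/wk ≥ 24 ✓; grade L6 ≥ L5 ✓; rating 5 ≥ 4 ✓ → eligible.
Fitness Allowance — status full-time ✓ (not excluded); service 679 days < 2 years (≈730 days) ✗ → not eligible.
Short-Term Disability — service 679 days ≥ 18 months (≈540 days) ✓; grade L6 ≥ L4 ✓; rating 5 ≥ 2 ✓; dept Operations ✗ → not eligible.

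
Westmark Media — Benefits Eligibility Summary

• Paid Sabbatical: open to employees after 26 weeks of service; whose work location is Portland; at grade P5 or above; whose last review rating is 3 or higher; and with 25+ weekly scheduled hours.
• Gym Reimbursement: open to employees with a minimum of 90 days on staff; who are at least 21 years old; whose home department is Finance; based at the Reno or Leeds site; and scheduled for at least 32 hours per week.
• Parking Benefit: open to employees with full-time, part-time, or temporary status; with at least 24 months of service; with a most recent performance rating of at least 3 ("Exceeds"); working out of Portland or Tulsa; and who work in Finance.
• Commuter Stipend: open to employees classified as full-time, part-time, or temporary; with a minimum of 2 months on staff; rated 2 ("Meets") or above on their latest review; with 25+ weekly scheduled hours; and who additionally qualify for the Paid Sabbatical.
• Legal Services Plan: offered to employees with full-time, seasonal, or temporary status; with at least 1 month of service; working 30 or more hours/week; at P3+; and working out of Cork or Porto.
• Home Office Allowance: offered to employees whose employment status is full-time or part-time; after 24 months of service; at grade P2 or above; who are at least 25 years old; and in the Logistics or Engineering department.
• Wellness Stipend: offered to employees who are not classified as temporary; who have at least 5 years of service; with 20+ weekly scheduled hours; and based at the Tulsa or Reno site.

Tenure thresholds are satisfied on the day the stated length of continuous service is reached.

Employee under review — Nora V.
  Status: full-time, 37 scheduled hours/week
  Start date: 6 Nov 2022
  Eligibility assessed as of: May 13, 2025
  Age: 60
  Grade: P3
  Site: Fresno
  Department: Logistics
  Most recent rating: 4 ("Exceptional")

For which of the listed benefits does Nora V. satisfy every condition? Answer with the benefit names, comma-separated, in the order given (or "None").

Service from 6 Nov 2022 to May 13, 2025: 919 days.
Paid Sabbatical — service 919 days ≥ 26 weeks (≈182 days) ✓; site Fresno ✗ (not Portland) → not eligible.
Gym Reimbursement — service 919 days ≥ 90 days ✓; age 60 ≥ 21 ✓; dept Logistics ✗ → not eligible.
Parking Benefit — status full-time ✓; service 919 days ≥ 24 months (≈720 days) ✓; rating 4 ≥ 3 ✓; site Fresno ✗ (not Portland or Tulsa) → not eligible.
Commuter Stipend — status full-time ✓; service 919 days ≥ 2 months (≈60 days) ✓; rating 4 ≥ 2 ✓; 37 hrs/wk ≥ 25 ✓; not eligible for Paid Sabbatical ✗ → not eligible.
Legal Services Plan — status full-time ✓; service 919 days ≥ 1 month (≈30 days) ✓; 37 hrs/wk ≥ 30 ✓; grade P3 ≥ P3 ✓; site Fresno ✗ (not Cork or Porto) → not eligible.
Home Office Allowance — status full-time ✓; service 919 days ≥ 24 months (≈720 days) ✓; grade P3 ≥ P2 ✓; age 60 ≥ 25 ✓; dept Logistics ✓ → eligible.
Wellness Stipend — status full-time ✓ (not excluded); service 919 days < 5 years (≈1825 days) ✗ → not eligible.

Home Office Allowance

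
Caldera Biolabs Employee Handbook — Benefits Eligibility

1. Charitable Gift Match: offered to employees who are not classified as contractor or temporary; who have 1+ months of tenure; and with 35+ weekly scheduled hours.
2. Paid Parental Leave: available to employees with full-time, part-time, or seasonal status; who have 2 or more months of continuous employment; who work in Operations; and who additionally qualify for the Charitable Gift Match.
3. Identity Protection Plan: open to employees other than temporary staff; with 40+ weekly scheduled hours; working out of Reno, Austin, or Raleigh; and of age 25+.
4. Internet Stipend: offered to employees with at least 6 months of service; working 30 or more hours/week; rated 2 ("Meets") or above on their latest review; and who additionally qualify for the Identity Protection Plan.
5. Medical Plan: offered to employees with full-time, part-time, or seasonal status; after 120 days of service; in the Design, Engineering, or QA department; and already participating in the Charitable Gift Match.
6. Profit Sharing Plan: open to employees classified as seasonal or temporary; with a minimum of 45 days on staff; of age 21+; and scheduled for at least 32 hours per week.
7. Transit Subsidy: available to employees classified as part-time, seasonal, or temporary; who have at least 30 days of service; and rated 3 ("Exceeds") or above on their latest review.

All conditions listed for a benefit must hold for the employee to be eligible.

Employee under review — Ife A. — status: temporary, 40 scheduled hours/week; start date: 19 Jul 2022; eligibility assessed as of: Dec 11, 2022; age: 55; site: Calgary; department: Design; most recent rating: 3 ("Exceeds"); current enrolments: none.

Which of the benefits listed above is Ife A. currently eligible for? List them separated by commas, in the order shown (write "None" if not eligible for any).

Service from 19 Jul 2022 to Dec 11, 2022: 145 days.
Charitable Gift Match — status temporary ✗ (excluded) → not eligible.
Paid Parental Leave — status temporary ✗ (requires full-time, part-time, or seasonal) → not eligible.
Identity Protection Plan — status temporary ✗ (excluded) → not eligible.
Internet Stipend — service 145 days < 6 months (≈180 days) ✗ → not eligible.
Medical Plan — status temporary ✗ (requires full-time, part-time, or seasonal) → not eligible.
Profit Sharing Plan — status temporary ✓; service 145 days ≥ 45 days ✓; age 55 ≥ 21 ✓; 40 hrs/wk ≥ 32 ✓ → eligible.
Transit Subsidy — status temporary ✓; service 145 days ≥ 30 days ✓; rating 3 ≥ 3 ✓ → eligible.

Profit Sharing Plan, Transit Subsidy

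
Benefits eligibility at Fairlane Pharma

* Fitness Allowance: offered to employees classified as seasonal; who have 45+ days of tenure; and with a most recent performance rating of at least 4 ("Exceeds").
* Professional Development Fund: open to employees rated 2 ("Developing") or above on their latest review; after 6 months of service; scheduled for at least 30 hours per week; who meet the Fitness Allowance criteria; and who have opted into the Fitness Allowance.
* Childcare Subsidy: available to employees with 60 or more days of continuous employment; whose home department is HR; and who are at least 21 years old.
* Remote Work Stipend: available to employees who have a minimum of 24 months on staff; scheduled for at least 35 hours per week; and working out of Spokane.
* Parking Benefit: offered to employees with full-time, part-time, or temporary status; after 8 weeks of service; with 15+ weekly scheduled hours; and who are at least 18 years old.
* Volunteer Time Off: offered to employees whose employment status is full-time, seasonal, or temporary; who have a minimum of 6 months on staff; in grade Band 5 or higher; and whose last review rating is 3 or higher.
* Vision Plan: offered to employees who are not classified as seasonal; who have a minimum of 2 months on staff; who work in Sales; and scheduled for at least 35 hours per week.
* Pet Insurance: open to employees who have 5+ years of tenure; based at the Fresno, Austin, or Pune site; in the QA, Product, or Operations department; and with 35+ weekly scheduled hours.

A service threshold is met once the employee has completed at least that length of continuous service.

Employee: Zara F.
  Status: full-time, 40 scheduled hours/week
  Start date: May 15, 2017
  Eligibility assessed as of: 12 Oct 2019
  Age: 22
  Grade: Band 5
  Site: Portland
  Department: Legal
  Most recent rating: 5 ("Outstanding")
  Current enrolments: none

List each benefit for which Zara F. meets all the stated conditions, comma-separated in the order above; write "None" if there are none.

Service from May 15, 2017 to 12 Oct 2019: 880 days.
Fitness Allowance — status full-time ✗ (requires seasonal) → not eligible.
Professional Development Fund — rating 5 ≥ 2 ✓; service 880 days ≥ 6 months (≈180 days) ✓; 40 hrs/wk ≥ 30 ✓; not eligible for Fitness Allowance ✗ → not eligible.
Childcare Subsidy — service 880 days ≥ 60 days ✓; dept Legal ✗ → not eligible.
Remote Work Stipend — service 880 days ≥ 24 months (≈720 days) ✓; 40 hrs/wk ≥ 35 ✓; site Portland ✗ (not Spokane) → not eligible.
Parking Benefit — status full-time ✓; service 880 days ≥ 8 weeks (≈56 days) ✓; 40 hrs/wk ≥ 15 ✓; age 22 ≥ 18 ✓ → eligible.
Volunteer Time Off — status full-time ✓; service 880 days ≥ 6 months (≈180 days) ✓; grade Band 5 ≥ Band 5 ✓; rating 5 ≥ 3 ✓ → eligible.
Vision Plan — status full-time ✓ (not excluded); service 880 days ≥ 2 months (≈60 days) ✓; dept Legal ✗ → not eligible.
Pet Insurance — service 880 days < 5 years (≈1825 days) ✗ → not eligible.

Parking Benefit, Volunteer Time Off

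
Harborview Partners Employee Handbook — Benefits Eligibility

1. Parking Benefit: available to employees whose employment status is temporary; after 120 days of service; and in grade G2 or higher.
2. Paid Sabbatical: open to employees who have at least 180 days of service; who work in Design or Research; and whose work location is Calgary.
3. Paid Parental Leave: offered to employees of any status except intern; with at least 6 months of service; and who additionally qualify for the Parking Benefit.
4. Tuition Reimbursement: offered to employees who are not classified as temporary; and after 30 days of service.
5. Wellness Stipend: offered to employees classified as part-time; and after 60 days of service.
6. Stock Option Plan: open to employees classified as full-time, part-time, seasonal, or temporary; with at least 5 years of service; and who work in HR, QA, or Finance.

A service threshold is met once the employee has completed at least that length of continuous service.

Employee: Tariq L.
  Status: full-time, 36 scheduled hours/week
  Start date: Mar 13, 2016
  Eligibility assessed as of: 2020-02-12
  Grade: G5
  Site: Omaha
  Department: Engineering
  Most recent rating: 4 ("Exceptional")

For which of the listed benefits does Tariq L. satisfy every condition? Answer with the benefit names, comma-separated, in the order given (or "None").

Service from Mar 13, 2016 to 2020-02-12: 1431 days.
Parking Benefit — status full-time ✗ (requires temporary) → not eligible.
Paid Sabbatical — service 1431 days ≥ 180 days ✓; dept Engineering ✗ → not eligible.
Paid Parental Leave — status full-time ✓ (not excluded); service 1431 days ≥ 6 months (≈180 days) ✓; not eligible for Parking Benefit ✗ → not eligible.
Tuition Reimbursement — status full-time ✓ (not excluded); service 1431 days ≥ 30 days ✓ → eligible.
Wellness Stipend — status full-time ✗ (requires part-time) → not eligible.
Stock Option Plan — status full-time ✓; service 1431 days < 5 years (≈1825 days) ✗ → not eligible.

Tuition Reimbursement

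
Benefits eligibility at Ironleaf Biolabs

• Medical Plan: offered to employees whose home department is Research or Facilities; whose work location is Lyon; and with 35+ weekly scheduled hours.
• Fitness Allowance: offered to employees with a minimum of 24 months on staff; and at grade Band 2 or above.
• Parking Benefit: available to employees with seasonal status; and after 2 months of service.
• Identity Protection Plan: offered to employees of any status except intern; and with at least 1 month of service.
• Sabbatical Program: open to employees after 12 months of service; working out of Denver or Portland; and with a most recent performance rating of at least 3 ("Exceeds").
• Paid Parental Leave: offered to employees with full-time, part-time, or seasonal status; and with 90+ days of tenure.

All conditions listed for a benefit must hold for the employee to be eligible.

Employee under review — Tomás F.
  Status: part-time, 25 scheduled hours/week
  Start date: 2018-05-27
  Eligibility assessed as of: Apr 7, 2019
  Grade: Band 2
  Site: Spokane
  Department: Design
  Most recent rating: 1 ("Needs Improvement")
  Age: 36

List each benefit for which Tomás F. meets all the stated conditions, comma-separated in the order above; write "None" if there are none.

Identity Protection Plan, Paid Parental Leave

Service from 2018-05-27 to Apr 7, 2019: 315 days.
Medical Plan — dept Design ✗ → not eligible.
Fitness Allowance — service 315 days < 24 months (≈720 days) ✗ → not eligible.
Parking Benefit — status part-time ✗ (requires seasonal) → not eligible.
Identity Protection Plan — status part-time ✓ (not excluded); service 315 days ≥ 1 month (≈30 days) ✓ → eligible.
Sabbatical Program — service 315 days < 12 months (≈360 days) ✗ → not eligible.
Paid Parental Leave — status part-time ✓; service 315 days ≥ 90 days ✓ → eligible.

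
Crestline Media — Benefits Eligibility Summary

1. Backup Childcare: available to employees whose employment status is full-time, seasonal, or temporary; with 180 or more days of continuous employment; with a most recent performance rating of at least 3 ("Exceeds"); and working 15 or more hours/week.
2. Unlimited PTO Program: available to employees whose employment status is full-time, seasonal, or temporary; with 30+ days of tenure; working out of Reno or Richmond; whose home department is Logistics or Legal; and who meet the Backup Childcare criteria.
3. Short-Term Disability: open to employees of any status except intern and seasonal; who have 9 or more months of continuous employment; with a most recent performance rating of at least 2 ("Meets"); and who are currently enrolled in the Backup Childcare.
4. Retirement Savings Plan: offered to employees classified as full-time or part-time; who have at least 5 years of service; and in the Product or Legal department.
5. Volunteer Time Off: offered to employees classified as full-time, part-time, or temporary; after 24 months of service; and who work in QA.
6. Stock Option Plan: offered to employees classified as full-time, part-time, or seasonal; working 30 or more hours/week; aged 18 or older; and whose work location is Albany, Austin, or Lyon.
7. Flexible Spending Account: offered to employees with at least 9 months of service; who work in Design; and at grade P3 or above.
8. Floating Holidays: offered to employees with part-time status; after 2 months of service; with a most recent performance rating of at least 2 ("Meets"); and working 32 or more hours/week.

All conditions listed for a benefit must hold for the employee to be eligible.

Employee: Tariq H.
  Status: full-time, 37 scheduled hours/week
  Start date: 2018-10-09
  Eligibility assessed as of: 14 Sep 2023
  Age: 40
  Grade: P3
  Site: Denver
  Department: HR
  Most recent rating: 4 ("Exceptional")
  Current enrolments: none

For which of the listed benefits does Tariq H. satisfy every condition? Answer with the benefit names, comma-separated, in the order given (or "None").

Service from 2018-10-09 to 14 Sep 2023: 1801 days.
Backup Childcare — status full-time ✓; service 1801 days ≥ 180 days ✓; rating 4 ≥ 3 ✓; 37 hrs/wk ≥ 15 ✓ → eligible.
Unlimited PTO Program — status full-time ✓; service 1801 days ≥ 30 days ✓; site Denver ✗ (not Reno or Richmond) → not eligible.
Short-Term Disability — status full-time ✓ (not excluded); service 1801 days ≥ 9 months (≈270 days) ✓; rating 4 ≥ 2 ✓; not enrolled in Backup Childcare ✗ → not eligible.
Retirement Savings Plan — status full-time ✓; service 1801 days < 5 years (≈1825 days) ✗ → not eligible.
Volunteer Time Off — status full-time ✓; service 1801 days ≥ 24 months (≈720 days) ✓; dept HR ✗ → not eligible.
Stock Option Plan — status full-time ✓; 37 hrs/wk ≥ 30 ✓; age 40 ≥ 18 ✓; site Denver ✗ (not Albany, Austin, or Lyon) → not eligible.
Flexible Spending Account — service 1801 days ≥ 9 months (≈270 days) ✓; dept HR ✗ → not eligible.
Floating Holidays — status full-time ✗ (requires part-time) → not eligible.

Backup Childcare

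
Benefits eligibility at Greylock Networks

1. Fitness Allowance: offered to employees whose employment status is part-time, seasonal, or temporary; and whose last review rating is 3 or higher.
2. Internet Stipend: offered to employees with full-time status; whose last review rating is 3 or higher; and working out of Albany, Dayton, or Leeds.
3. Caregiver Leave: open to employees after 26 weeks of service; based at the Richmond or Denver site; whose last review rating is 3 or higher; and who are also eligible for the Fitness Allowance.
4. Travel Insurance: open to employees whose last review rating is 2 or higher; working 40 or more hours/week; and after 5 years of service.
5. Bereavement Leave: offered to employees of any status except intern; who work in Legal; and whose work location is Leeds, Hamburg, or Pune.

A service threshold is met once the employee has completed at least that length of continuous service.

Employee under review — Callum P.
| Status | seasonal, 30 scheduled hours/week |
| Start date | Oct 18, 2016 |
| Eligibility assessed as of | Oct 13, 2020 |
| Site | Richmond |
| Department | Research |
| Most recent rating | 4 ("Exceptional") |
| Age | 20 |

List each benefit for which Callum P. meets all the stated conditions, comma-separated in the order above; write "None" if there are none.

Service from Oct 18, 2016 to Oct 13, 2020: 1456 days.
Fitness Allowance — status seasonal ✓; rating 4 ≥ 3 ✓ → eligible.
Internet Stipend — status seasonal ✗ (requires full-time) → not eligible.
Caregiver Leave — service 1456 days ≥ 26 weeks (≈182 days) ✓; site Richmond ✓; rating 4 ≥ 3 ✓; eligible for Fitness Allowance ✓ → eligible.
Travel Insurance — rating 4 ≥ 2 ✓; 30 hrs/wk < 40 ✗ → not eligible.
Bereavement Leave — status seasonal ✓ (not excluded); dept Research ✗ → not eligible.

Fitness Allowance, Caregiver Leave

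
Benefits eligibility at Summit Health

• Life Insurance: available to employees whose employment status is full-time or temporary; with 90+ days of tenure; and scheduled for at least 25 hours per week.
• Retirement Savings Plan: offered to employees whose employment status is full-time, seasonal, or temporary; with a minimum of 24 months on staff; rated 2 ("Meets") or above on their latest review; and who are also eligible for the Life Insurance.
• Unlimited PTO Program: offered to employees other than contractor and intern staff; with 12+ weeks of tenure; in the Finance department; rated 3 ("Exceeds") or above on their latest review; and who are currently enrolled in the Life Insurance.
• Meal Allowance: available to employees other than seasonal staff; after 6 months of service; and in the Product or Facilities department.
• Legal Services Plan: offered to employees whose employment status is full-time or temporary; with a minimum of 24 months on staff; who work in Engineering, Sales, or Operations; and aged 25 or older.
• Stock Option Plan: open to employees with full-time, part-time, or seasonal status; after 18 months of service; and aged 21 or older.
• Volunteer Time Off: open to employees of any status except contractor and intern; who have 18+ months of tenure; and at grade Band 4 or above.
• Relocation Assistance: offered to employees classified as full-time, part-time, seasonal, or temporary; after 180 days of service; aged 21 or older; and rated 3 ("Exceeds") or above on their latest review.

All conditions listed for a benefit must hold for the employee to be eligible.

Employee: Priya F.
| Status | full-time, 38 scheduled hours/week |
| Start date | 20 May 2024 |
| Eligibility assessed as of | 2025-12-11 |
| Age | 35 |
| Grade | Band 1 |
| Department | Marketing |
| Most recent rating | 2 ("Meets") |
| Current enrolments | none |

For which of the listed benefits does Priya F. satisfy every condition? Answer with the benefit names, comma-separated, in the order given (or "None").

Life Insurance, Stock Option Plan

Service from 20 May 2024 to 2025-12-11: 570 days.
Life Insurance — status full-time ✓; service 570 days ≥ 90 days ✓; 38 hrs/wk ≥ 25 ✓ → eligible.
Retirement Savings Plan — status full-time ✓; service 570 days < 24 months (≈720 days) ✗ → not eligible.
Unlimited PTO Program — status full-time ✓ (not excluded); service 570 days ≥ 12 weeks (≈84 days) ✓; dept Marketing ✗ → not eligible.
Meal Allowance — status full-time ✓ (not excluded); service 570 days ≥ 6 months (≈180 days) ✓; dept Marketing ✗ → not eligible.
Legal Services Plan — status full-time ✓; service 570 days < 24 months (≈720 days) ✗ → not eligible.
Stock Option Plan — status full-time ✓; service 570 days ≥ 18 months (≈540 days) ✓; age 35 ≥ 21 ✓ → eligible.
Volunteer Time Off — status full-time ✓ (not excluded); service 570 days ≥ 18 months (≈540 days) ✓; grade Band 1 < Band 4 ✗ → not eligible.
Relocation Assistance — status full-time ✓; service 570 days ≥ 180 days ✓; age 35 ≥ 21 ✓; rating 2 < 3 ✗ → not eligible.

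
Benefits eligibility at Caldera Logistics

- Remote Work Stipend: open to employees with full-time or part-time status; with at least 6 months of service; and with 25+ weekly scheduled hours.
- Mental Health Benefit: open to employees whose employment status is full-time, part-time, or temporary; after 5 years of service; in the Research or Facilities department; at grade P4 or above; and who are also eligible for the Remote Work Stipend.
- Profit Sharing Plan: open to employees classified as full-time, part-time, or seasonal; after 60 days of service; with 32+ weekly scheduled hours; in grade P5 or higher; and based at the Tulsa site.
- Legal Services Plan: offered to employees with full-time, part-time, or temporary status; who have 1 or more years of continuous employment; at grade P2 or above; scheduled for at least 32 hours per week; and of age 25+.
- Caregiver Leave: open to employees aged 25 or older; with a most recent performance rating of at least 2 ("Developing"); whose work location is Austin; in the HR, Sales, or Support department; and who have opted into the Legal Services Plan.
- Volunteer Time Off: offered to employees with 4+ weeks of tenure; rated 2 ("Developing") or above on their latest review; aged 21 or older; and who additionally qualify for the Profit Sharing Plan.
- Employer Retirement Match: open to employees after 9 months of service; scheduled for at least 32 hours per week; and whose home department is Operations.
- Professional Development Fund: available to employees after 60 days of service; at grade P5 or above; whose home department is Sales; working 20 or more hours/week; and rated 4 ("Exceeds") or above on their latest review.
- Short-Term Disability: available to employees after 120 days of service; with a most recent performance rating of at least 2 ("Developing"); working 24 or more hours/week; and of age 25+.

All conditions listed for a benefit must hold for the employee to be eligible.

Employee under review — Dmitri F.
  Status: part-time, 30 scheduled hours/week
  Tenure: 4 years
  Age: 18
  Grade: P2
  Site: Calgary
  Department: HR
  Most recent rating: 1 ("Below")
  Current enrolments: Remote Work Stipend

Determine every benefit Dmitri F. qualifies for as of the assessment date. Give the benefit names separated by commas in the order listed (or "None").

Remote Work Stipend

Remote Work Stipend — status part-time ✓; service 4 years ≥ 6 months (≈180 days) ✓; 30 hrs/wk ≥ 25 ✓ → eligible.
Mental Health Benefit — status part-time ✓; service 4 years < 5 years ✗ → not eligible.
Profit Sharing Plan — status part-time ✓; service 4 years ≥ 60 days ✓; 30 hrs/wk < 32 ✗ → not eligible.
Legal Services Plan — status part-time ✓; service 4 years ≥ 1 year ✓; grade P2 ≥ P2 ✓; 30 hrs/wk < 32 ✗ → not eligible.
Caregiver Leave — age 18 < 25 ✗ → not eligible.
Volunteer Time Off — service 4 years ≥ 4 weeks (≈28 days) ✓; rating 1 < 2 ✗ → not eligible.
Employer Retirement Match — service 4 years ≥ 9 months (≈270 days) ✓; 30 hrs/wk < 32 ✗ → not eligible.
Professional Development Fund — service 4 years ≥ 60 days ✓; grade P2 < P5 ✗ → not eligible.
Short-Term Disability — service 4 years ≥ 120 days ✓; rating 1 < 2 ✗ → not eligible.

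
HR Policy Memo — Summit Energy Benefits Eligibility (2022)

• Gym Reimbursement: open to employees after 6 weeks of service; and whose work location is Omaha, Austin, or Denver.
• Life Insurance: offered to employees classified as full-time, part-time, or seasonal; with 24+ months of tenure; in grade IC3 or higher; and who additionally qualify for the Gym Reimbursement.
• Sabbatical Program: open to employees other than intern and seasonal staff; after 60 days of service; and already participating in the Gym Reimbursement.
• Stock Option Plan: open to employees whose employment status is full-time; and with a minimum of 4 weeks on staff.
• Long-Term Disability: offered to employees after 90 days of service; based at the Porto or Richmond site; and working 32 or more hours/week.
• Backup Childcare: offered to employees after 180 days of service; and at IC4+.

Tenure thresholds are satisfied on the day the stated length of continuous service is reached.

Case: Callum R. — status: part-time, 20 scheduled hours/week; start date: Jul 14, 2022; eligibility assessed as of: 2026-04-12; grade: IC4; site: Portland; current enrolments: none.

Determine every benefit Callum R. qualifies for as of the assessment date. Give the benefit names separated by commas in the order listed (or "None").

Backup Childcare

Service from Jul 14, 2022 to 2026-04-12: 1368 days.
Gym Reimbursement — service 1368 days ≥ 6 weeks (≈42 days) ✓; site Portland ✗ (not Omaha, Austin, or Denver) → not eligible.
Life Insurance — status part-time ✓; service 1368 days ≥ 24 months (≈720 days) ✓; grade IC4 ≥ IC3 ✓; not eligible for Gym Reimbursement ✗ → not eligible.
Sabbatical Program — status part-time ✓ (not excluded); service 1368 days ≥ 60 days ✓; not enrolled in Gym Reimbursement ✗ → not eligible.
Stock Option Plan — status part-time ✗ (requires full-time) → not eligible.
Long-Term Disability — service 1368 days ≥ 90 days ✓; site Portland ✗ (not Porto or Richmond) → not eligible.
Backup Childcare — service 1368 days ≥ 180 days ✓; grade IC4 ≥ IC4 ✓ → eligible.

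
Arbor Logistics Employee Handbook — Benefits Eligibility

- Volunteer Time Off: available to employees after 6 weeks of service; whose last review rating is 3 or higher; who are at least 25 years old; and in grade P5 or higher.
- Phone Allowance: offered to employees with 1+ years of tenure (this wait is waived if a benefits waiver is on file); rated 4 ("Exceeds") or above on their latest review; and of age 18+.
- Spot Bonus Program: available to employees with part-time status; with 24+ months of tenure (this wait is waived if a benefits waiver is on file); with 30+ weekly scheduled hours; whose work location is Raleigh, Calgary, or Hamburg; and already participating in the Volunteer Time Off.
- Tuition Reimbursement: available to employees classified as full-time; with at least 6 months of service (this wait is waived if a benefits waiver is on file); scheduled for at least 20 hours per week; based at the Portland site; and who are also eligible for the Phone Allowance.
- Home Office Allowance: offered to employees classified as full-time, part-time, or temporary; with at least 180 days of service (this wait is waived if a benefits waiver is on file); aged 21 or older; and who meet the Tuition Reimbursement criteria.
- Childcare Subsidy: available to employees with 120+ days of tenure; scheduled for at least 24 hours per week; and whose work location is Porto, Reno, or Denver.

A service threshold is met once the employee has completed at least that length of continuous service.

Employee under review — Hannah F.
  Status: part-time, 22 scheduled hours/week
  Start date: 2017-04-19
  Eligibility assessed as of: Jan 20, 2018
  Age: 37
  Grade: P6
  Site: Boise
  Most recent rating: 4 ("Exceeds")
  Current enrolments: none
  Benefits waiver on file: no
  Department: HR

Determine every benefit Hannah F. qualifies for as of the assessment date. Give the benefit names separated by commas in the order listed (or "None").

Service from 2017-04-19 to Jan 20, 2018: 276 days.
Volunteer Time Off — service 276 days ≥ 6 weeks (≈42 days) ✓; rating 4 ≥ 3 ✓; age 37 ≥ 25 ✓; grade P6 ≥ P5 ✓ → eligible.
Phone Allowance — no waiver, service 276 days < 1 year (≈365 days) ✗ → not eligible.
Spot Bonus Program — status part-time ✓; no waiver, service 276 days < 24 months (≈720 days) ✗ → not eligible.
Tuition Reimbursement — status part-time ✗ (requires full-time) → not eligible.
Home Office Allowance — status part-time ✓; no waiver, service 276 days ≥ 180 days ✓; age 37 ≥ 21 ✓; not eligible for Tuition Reimbursement ✗ → not eligible.
Childcare Subsidy — service 276 days ≥ 120 days ✓; 22 hrs/wk < 24 ✗ → not eligible.

Volunteer Time Off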